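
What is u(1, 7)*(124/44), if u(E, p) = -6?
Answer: -186/11 ≈ -16.909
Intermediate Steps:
u(1, 7)*(124/44) = -744/44 = -6*31/11 = -186/11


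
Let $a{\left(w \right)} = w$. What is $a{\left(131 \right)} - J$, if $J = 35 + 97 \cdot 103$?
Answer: $-9895$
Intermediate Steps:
$J = 10026$ ($J = 35 + 9991 = 10026$)
$a{\left(131 \right)} - J = 131 - 10026 = -9895$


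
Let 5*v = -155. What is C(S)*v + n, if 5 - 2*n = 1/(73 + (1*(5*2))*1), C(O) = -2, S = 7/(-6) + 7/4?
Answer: 5353/83 ≈ 64.494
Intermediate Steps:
S = 7/12 (S = 7*(-⅙) + 7*(¼) = -7/6 + 7/4 = 7/12 ≈ 0.58333)
v = -31 (v = (⅕)*(-155) = -31)
n = 207/83 (n = 5/2 - 1/(2*(73 + (1*(5*2))*1)) = 5/2 - 1/(2*(73 + (1*10)*1)) = 5/2 - 1/(2*(73 + 10*1)) = 5/2 - 1/(2*(73 + 10)) = 5/2 - ½/83 = 5/2 - ½*1/83 = 5/2 - 1/166 = 207/83 ≈ 2.4940)
C(S)*v + n = -2*(-31) + 207/83 = 62 + 207/83 = 5353/83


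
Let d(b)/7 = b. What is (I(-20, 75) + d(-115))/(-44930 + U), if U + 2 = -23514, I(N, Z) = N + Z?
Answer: 375/34223 ≈ 0.010958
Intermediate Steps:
U = -23516 (U = -2 - 23514 = -23516)
d(b) = 7*b
(I(-20, 75) + d(-115))/(-44930 + U) = ((-20 + 75) + 7*(-115))/(-44930 - 23516) = (55 - 805)/(-68446) = -750*(-1/68446) = 375/34223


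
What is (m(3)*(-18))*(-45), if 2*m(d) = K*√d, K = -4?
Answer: -1620*√3 ≈ -2805.9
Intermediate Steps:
m(d) = -2*√d (m(d) = (-4*√d)/2 = -2*√d)
(m(3)*(-18))*(-45) = (-2*√3*(-18))*(-45) = (36*√3)*(-45) = -1620*√3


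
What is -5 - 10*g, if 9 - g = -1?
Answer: -105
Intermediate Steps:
g = 10 (g = 9 - 1*(-1) = 9 + 1 = 10)
-5 - 10*g = -5 - 10*10 = -5 - 100 = -105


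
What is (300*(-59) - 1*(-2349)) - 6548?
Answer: -21899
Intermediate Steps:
(300*(-59) - 1*(-2349)) - 6548 = (-17700 + 2349) - 6548 = -15351 - 6548 = -21899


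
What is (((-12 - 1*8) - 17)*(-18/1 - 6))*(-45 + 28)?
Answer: -15096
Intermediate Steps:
(((-12 - 1*8) - 17)*(-18/1 - 6))*(-45 + 28) = (((-12 - 8) - 17)*(-18*1 - 6))*(-17) = ((-20 - 17)*(-18 - 6))*(-17) = -37*(-24)*(-17) = 888*(-17) = -15096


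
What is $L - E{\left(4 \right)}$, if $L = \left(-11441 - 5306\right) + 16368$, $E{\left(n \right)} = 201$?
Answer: $-580$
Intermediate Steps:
$L = -379$ ($L = -16747 + 16368 = -379$)
$L - E{\left(4 \right)} = -379 - 201 = -580$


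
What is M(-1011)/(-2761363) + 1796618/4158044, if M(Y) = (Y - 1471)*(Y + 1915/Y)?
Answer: -252392562410537/527644064152986 ≈ -0.47834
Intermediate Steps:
M(Y) = (-1471 + Y)*(Y + 1915/Y)
M(-1011)/(-2761363) + 1796618/4158044 = (1915 + (-1011)² - 2816965/(-1011) - 1471*(-1011))/(-2761363) + 1796618/4158044 = (1915 + 1022121 - 2816965*(-1/1011) + 1487181)*(-1/2761363) + 1796618*(1/4158044) = (1915 + 1022121 + 2816965/1011 + 1487181)*(-1/2761363) + 898309/2079022 = (2541657352/1011)*(-1/2761363) + 898309/2079022 = -2541657352/2791737993 + 898309/2079022 = -252392562410537/527644064152986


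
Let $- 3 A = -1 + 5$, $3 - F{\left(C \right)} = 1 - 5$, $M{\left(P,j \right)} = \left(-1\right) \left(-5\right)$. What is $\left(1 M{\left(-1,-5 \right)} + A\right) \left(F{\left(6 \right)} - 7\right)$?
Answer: $0$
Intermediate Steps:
$M{\left(P,j \right)} = 5$
$F{\left(C \right)} = 7$ ($F{\left(C \right)} = 3 - \left(1 - 5\right) = 3 - -4 = 3 + 4 = 7$)
$A = - \frac{4}{3}$ ($A = - \frac{-1 + 5}{3} = \left(- \frac{1}{3}\right) 4 = - \frac{4}{3} \approx -1.3333$)
$\left(1 M{\left(-1,-5 \right)} + A\right) \left(F{\left(6 \right)} - 7\right) = \left(1 \cdot 5 - \frac{4}{3}\right) \left(7 - 7\right) = \left(5 - \frac{4}{3}\right) 0 = \frac{11}{3} \cdot 0 = 0$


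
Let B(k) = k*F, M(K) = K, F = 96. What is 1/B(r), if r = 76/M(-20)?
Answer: -5/1824 ≈ -0.0027412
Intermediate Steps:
r = -19/5 (r = 76/(-20) = 76*(-1/20) = -19/5 ≈ -3.8000)
B(k) = 96*k (B(k) = k*96 = 96*k)
1/B(r) = 1/(96*(-19/5)) = 1/(-1824/5) = -5/1824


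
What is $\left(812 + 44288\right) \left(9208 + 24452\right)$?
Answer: $1518066000$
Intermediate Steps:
$\left(812 + 44288\right) \left(9208 + 24452\right) = 45100 \cdot 33660 = 1518066000$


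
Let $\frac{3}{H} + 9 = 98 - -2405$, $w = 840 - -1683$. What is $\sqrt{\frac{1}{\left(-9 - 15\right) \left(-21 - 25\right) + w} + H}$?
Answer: $\frac{5 \sqrt{537718870}}{3015246} \approx 0.038453$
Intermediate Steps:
$w = 2523$ ($w = 840 + 1683 = 2523$)
$H = \frac{3}{2494}$ ($H = \frac{3}{-9 + \left(98 - -2405\right)} = \frac{3}{-9 + \left(98 + 2405\right)} = \frac{3}{-9 + 2503} = \frac{3}{2494} \approx 0.0012029$)
$\sqrt{\frac{1}{\left(-9 - 15\right) \left(-21 - 25\right) + w} + H} = \sqrt{\frac{1}{\left(-9 - 15\right) \left(-21 - 25\right) + 2523} + \frac{3}{2494}} = \sqrt{\frac{1}{\left(-24\right) \left(-46\right) + 2523} + \frac{3}{2494}} = \sqrt{\frac{1}{1104 + 2523} + \frac{3}{2494}} = \sqrt{\frac{1}{3627} + \frac{3}{2494}} = \sqrt{\frac{13375}{9045738}} = \frac{5 \sqrt{537718870}}{3015246}$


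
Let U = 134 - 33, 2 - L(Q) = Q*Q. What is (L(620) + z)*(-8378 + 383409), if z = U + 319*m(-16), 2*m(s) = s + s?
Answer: -146037446431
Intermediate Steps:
L(Q) = 2 - Q**2 (L(Q) = 2 - Q*Q = 2 - Q**2)
m(s) = s (m(s) = (s + s)/2 = (2*s)/2 = s)
U = 101
z = -5003 (z = 101 + 319*(-16) = 101 - 5104 = -5003)
(L(620) + z)*(-8378 + 383409) = ((2 - 1*620**2) - 5003)*(-8378 + 383409) = ((2 - 1*384400) - 5003)*375031 = ((2 - 384400) - 5003)*375031 = (-384398 - 5003)*375031 = -389401*375031 = -146037446431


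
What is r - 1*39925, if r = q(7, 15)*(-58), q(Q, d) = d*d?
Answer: -52975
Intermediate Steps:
q(Q, d) = d²
r = -13050 (r = 15²*(-58) = 225*(-58) = -13050)
r - 1*39925 = -13050 - 1*39925 = -13050 - 39925 = -52975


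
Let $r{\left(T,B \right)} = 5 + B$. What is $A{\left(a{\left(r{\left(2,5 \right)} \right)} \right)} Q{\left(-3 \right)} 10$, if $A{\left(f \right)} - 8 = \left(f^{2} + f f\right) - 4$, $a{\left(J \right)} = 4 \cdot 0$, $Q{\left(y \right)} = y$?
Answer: $-120$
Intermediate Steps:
$a{\left(J \right)} = 0$
$A{\left(f \right)} = 4 + 2 f^{2}$ ($A{\left(f \right)} = 8 - \left(4 - f^{2} - f f\right) = 8 + \left(\left(f^{2} + f^{2}\right) - 4\right) = 8 + \left(2 f^{2} - 4\right) = 8 + \left(-4 + 2 f^{2}\right) = 4 + 2 f^{2}$)
$A{\left(a{\left(r{\left(2,5 \right)} \right)} \right)} Q{\left(-3 \right)} 10 = \left(4 + 2 \cdot 0^{2}\right) \left(-3\right) 10 = \left(4 + 2 \cdot 0\right) \left(-3\right) 10 = \left(4 + 0\right) \left(-3\right) 10 = 4 \left(-3\right) 10 = \left(-12\right) 10 = -120$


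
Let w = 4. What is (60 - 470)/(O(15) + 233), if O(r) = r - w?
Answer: -205/122 ≈ -1.6803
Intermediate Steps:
O(r) = -4 + r (O(r) = r - 1*4 = r - 4 = -4 + r)
(60 - 470)/(O(15) + 233) = (60 - 470)/((-4 + 15) + 233) = -410/(11 + 233) = -410/244 = -410*1/244 = -205/122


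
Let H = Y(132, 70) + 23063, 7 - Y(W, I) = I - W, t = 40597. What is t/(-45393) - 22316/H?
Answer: -488019998/262507719 ≈ -1.8591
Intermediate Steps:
Y(W, I) = 7 + W - I (Y(W, I) = 7 - (I - W) = 7 + (W - I) = 7 + W - I)
H = 23132 (H = (7 + 132 - 1*70) + 23063 = (7 + 132 - 70) + 23063 = 69 + 23063 = 23132)
t/(-45393) - 22316/H = 40597/(-45393) - 22316/23132 = 40597*(-1/45393) - 22316*1/23132 = -40597/45393 - 5579/5783 = -488019998/262507719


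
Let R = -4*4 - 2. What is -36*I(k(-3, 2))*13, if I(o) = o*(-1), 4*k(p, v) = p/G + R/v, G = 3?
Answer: -1170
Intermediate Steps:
R = -18 (R = -16 - 2 = -18)
k(p, v) = -9/(2*v) + p/12 (k(p, v) = (p/3 - 18/v)/4 = (-18/v + p/3)/4 = -9/(2*v) + p/12)
I(o) = -o
-36*I(k(-3, 2))*13 = -(-36)*(1/12)*(-54 - 3*2)/2*13 = -(-36)*(1/12)*(1/2)*(-54 - 6)*13 = -(-36)*(1/12)*(1/2)*(-60)*13 = -(-36)*(-5)/2*13 = -36*5/2*13 = -90*13 = -1170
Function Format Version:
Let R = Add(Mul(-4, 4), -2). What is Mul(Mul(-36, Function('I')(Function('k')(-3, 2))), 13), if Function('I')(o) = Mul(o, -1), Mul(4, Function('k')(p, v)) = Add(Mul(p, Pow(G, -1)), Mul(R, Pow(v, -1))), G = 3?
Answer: -1170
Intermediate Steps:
R = -18 (R = Add(-16, -2) = -18)
Function('k')(p, v) = Add(Mul(Rational(-9, 2), Pow(v, -1)), Mul(Rational(1, 12), p)) (Function('k')(p, v) = Mul(Rational(1, 4), Add(Mul(p, Pow(3, -1)), Mul(-18, Pow(v, -1)))) = Mul(Rational(1, 4), Add(Mul(p, Rational(1, 3)), Mul(-18, Pow(v, -1)))) = Mul(Rational(1, 4), Add(Mul(Rational(1, 3), p), Mul(-18, Pow(v, -1)))) = Mul(Rational(1, 4), Add(Mul(-18, Pow(v, -1)), Mul(Rational(1, 3), p))) = Add(Mul(Rational(-9, 2), Pow(v, -1)), Mul(Rational(1, 12), p)))
Function('I')(o) = Mul(-1, o)
Mul(Mul(-36, Function('I')(Function('k')(-3, 2))), 13) = Mul(Mul(-36, Mul(-1, Mul(Rational(1, 12), Pow(2, -1), Add(-54, Mul(-3, 2))))), 13) = Mul(Mul(-36, Mul(-1, Mul(Rational(1, 12), Rational(1, 2), Add(-54, -6)))), 13) = Mul(Mul(-36, Mul(-1, Mul(Rational(1, 12), Rational(1, 2), -60))), 13) = Mul(Mul(-36, Mul(-1, Rational(-5, 2))), 13) = Mul(Mul(-36, Rational(5, 2)), 13) = Mul(-90, 13) = -1170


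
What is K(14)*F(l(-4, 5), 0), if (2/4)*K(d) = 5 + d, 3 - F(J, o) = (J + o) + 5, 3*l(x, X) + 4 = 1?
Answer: -38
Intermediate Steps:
l(x, X) = -1 (l(x, X) = -4/3 + (⅓)*1 = -4/3 + ⅓ = -1)
F(J, o) = -2 - J - o (F(J, o) = 3 - ((J + o) + 5) = 3 - (5 + J + o) = 3 + (-5 - J - o) = -2 - J - o)
K(d) = 10 + 2*d (K(d) = 2*(5 + d) = 10 + 2*d)
K(14)*F(l(-4, 5), 0) = (10 + 2*14)*(-2 - 1*(-1) - 1*0) = (10 + 28)*(-2 + 1 + 0) = 38*(-1) = -38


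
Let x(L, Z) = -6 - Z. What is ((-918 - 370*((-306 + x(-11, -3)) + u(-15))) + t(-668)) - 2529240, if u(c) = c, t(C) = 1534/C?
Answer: -805033619/334 ≈ -2.4103e+6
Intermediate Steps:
((-918 - 370*((-306 + x(-11, -3)) + u(-15))) + t(-668)) - 2529240 = ((-918 - 370*((-306 + (-6 - 1*(-3))) - 15)) + 1534/(-668)) - 2529240 = ((-918 - 370*((-306 + (-6 + 3)) - 15)) + 1534*(-1/668)) - 2529240 = ((-918 - 370*((-306 - 3) - 15)) - 767/334) - 2529240 = ((-918 - 370*(-309 - 15)) - 767/334) - 2529240 = ((-918 - 370*(-324)) - 767/334) - 2529240 = ((-918 + 119880) - 767/334) - 2529240 = (118962 - 767/334) - 2529240 = 39732541/334 - 2529240 = -805033619/334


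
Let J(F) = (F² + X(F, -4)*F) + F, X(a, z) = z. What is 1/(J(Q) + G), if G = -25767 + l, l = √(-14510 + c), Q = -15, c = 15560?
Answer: -8499/216698653 - 5*√42/650095959 ≈ -3.9270e-5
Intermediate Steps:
J(F) = F² - 3*F (J(F) = (F² - 4*F) + F = F² - 3*F)
l = 5*√42 (l = √(-14510 + 15560) = √1050 = 5*√42 ≈ 32.404)
G = -25767 + 5*√42 ≈ -25735.
1/(J(Q) + G) = 1/(-15*(-3 - 15) + (-25767 + 5*√42)) = 1/(-15*(-18) + (-25767 + 5*√42)) = 1/(270 + (-25767 + 5*√42)) = 1/(-25497 + 5*√42)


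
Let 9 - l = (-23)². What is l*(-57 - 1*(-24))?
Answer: 17160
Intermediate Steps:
l = -520 (l = 9 - 1*(-23)² = 9 - 1*529 = 9 - 529 = -520)
l*(-57 - 1*(-24)) = -520*(-57 - 1*(-24)) = -520*(-57 + 24) = -520*(-33) = 17160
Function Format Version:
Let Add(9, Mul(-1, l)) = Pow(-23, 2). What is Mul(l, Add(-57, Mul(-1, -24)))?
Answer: 17160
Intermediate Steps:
l = -520 (l = Add(9, Mul(-1, Pow(-23, 2))) = Add(9, Mul(-1, 529)) = Add(9, -529) = -520)
Mul(l, Add(-57, Mul(-1, -24))) = Mul(-520, Add(-57, Mul(-1, -24))) = Mul(-520, Add(-57, 24)) = Mul(-520, -33) = 17160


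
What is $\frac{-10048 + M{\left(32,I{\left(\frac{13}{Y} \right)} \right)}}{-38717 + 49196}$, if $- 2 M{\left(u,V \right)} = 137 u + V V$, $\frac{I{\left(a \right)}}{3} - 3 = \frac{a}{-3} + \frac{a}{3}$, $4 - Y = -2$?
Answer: $- \frac{8187}{6986} \approx -1.1719$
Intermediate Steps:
$Y = 6$ ($Y = 4 - -2 = 4 + 2 = 6$)
$I{\left(a \right)} = 9$ ($I{\left(a \right)} = 9 + 3 \left(\frac{a}{-3} + \frac{a}{3}\right) = 9 + 3 \left(a \left(- \frac{1}{3}\right) + a \frac{1}{3}\right) = 9 + 3 \left(- \frac{a}{3} + \frac{a}{3}\right) = 9 + 3 \cdot 0 = 9 + 0 = 9$)
$M{\left(u,V \right)} = - \frac{137 u}{2} - \frac{V^{2}}{2}$ ($M{\left(u,V \right)} = - \frac{137 u + V V}{2} = - \frac{137 u + V^{2}}{2} = - \frac{V^{2} + 137 u}{2} = - \frac{137 u}{2} - \frac{V^{2}}{2}$)
$\frac{-10048 + M{\left(32,I{\left(\frac{13}{Y} \right)} \right)}}{-38717 + 49196} = \frac{-10048 - \left(2192 + \frac{9^{2}}{2}\right)}{-38717 + 49196} = \frac{-10048 - \frac{4465}{2}}{10479} = \left(-10048 - \frac{4465}{2}\right) \frac{1}{10479} = \left(- \frac{24561}{2}\right) \frac{1}{10479} = - \frac{8187}{6986}$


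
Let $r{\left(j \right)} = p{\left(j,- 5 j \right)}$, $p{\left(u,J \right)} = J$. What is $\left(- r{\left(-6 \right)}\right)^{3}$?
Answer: $-27000$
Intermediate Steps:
$r{\left(j \right)} = - 5 j$
$\left(- r{\left(-6 \right)}\right)^{3} = \left(- \left(-5\right) \left(-6\right)\right)^{3} = \left(\left(-1\right) 30\right)^{3} = \left(-30\right)^{3} = -27000$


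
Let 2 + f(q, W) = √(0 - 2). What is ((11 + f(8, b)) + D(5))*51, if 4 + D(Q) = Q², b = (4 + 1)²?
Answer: 1530 + 51*I*√2 ≈ 1530.0 + 72.125*I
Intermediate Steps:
b = 25 (b = 5² = 25)
D(Q) = -4 + Q²
f(q, W) = -2 + I*√2 (f(q, W) = -2 + √(0 - 2) = -2 + √(-2) = -2 + I*√2)
((11 + f(8, b)) + D(5))*51 = ((11 + (-2 + I*√2)) + (-4 + 5²))*51 = ((9 + I*√2) + (-4 + 25))*51 = ((9 + I*√2) + 21)*51 = (30 + I*√2)*51 = 1530 + 51*I*√2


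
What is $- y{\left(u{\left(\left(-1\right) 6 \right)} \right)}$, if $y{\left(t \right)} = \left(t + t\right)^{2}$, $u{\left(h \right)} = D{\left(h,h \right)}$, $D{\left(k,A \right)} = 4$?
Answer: $-64$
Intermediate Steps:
$u{\left(h \right)} = 4$
$y{\left(t \right)} = 4 t^{2}$ ($y{\left(t \right)} = \left(2 t\right)^{2} = 4 t^{2}$)
$- y{\left(u{\left(\left(-1\right) 6 \right)} \right)} = - 4 \cdot 4^{2} = - 4 \cdot 16 = \left(-1\right) 64 = -64$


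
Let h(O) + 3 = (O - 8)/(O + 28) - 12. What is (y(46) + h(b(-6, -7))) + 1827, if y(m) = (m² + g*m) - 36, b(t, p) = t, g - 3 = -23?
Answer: 32685/11 ≈ 2971.4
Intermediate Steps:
g = -20 (g = 3 - 23 = -20)
y(m) = -36 + m² - 20*m (y(m) = (m² - 20*m) - 36 = -36 + m² - 20*m)
h(O) = -15 + (-8 + O)/(28 + O) (h(O) = -3 + ((O - 8)/(O + 28) - 12) = -3 + ((-8 + O)/(28 + O) - 12) = -3 + (-12 + (-8 + O)/(28 + O)) = -15 + (-8 + O)/(28 + O))
(y(46) + h(b(-6, -7))) + 1827 = ((-36 + 46² - 20*46) + 2*(-214 - 7*(-6))/(28 - 6)) + 1827 = ((-36 + 2116 - 920) + 2*(-214 + 42)/22) + 1827 = (1160 + 2*(1/22)*(-172)) + 1827 = (1160 - 172/11) + 1827 = 12588/11 + 1827 = 32685/11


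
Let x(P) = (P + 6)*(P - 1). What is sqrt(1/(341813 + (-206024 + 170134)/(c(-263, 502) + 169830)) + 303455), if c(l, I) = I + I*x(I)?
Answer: sqrt(145070460157798296558938707099953)/21864640722017 ≈ 550.87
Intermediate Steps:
x(P) = (-1 + P)*(6 + P) (x(P) = (6 + P)*(-1 + P) = (-1 + P)*(6 + P))
c(l, I) = I + I*(-6 + I**2 + 5*I)
sqrt(1/(341813 + (-206024 + 170134)/(c(-263, 502) + 169830)) + 303455) = sqrt(1/(341813 + (-206024 + 170134)/(502*(-5 + 502**2 + 5*502) + 169830)) + 303455) = sqrt(1/(341813 - 35890/(502*(-5 + 252004 + 2510) + 169830)) + 303455) = sqrt(1/(341813 - 35890/(502*254509 + 169830)) + 303455) = sqrt(1/(341813 - 35890/(127763518 + 169830)) + 303455) = sqrt(1/(341813 - 35890/127933348) + 303455) = sqrt(1/(341813 - 35890*1/127933348) + 303455) = sqrt(1/(341813 - 17945/63966674) + 303455) = sqrt(1/(21864640722017/63966674) + 303455) = sqrt(63966674/21864640722017 + 303455) = sqrt(6634934550363635409/21864640722017) = sqrt(145070460157798296558938707099953)/21864640722017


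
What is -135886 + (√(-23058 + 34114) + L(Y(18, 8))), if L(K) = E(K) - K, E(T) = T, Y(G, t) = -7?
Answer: -135886 + 4*√691 ≈ -1.3578e+5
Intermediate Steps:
L(K) = 0 (L(K) = K - K = 0)
-135886 + (√(-23058 + 34114) + L(Y(18, 8))) = -135886 + (√(-23058 + 34114) + 0) = -135886 + (√11056 + 0) = -135886 + (4*√691 + 0) = -135886 + 4*√691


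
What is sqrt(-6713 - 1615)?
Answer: 2*I*sqrt(2082) ≈ 91.258*I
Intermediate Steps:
sqrt(-6713 - 1615) = sqrt(-8328) = 2*I*sqrt(2082)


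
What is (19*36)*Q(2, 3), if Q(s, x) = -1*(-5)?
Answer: 3420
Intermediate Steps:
Q(s, x) = 5
(19*36)*Q(2, 3) = (19*36)*5 = 684*5 = 3420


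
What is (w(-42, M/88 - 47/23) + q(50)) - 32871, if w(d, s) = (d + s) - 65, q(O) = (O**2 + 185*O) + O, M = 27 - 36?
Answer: -42868615/2024 ≈ -21180.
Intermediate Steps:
M = -9
q(O) = O**2 + 186*O
w(d, s) = -65 + d + s
(w(-42, M/88 - 47/23) + q(50)) - 32871 = ((-65 - 42 + (-9/88 - 47/23)) + 50*(186 + 50)) - 32871 = ((-65 - 42 + (-9*1/88 - 47*1/23)) + 50*236) - 32871 = ((-65 - 42 + (-9/88 - 47/23)) + 11800) - 32871 = ((-65 - 42 - 4343/2024) + 11800) - 32871 = (-220911/2024 + 11800) - 32871 = 23662289/2024 - 32871 = -42868615/2024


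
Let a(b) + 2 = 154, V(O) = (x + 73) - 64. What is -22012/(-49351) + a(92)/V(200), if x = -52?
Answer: -6554836/2122093 ≈ -3.0889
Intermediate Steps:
V(O) = -43 (V(O) = (-52 + 73) - 64 = 21 - 64 = -43)
a(b) = 152 (a(b) = -2 + 154 = 152)
-22012/(-49351) + a(92)/V(200) = -22012/(-49351) + 152/(-43) = -22012*(-1/49351) + 152*(-1/43) = 22012/49351 - 152/43 = -6554836/2122093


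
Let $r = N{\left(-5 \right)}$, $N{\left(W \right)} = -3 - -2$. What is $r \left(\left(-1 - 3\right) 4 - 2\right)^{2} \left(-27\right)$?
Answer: $8748$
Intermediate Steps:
$N{\left(W \right)} = -1$ ($N{\left(W \right)} = -3 + 2 = -1$)
$r = -1$
$r \left(\left(-1 - 3\right) 4 - 2\right)^{2} \left(-27\right) = - \left(\left(-1 - 3\right) 4 - 2\right)^{2} \left(-27\right) = - \left(\left(-4\right) 4 - 2\right)^{2} \left(-27\right) = - \left(-16 - 2\right)^{2} \left(-27\right) = - \left(-18\right)^{2} \left(-27\right) = \left(-1\right) 324 \left(-27\right) = \left(-324\right) \left(-27\right) = 8748$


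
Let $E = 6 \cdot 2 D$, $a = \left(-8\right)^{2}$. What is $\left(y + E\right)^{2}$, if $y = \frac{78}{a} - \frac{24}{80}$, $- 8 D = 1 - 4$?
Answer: $\frac{751689}{25600} \approx 29.363$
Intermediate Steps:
$a = 64$
$D = \frac{3}{8}$ ($D = - \frac{1 - 4}{8} = \left(- \frac{1}{8}\right) \left(-3\right) = \frac{3}{8} \approx 0.375$)
$E = \frac{9}{2}$ ($E = 6 \cdot 2 \cdot \frac{3}{8} = 12 \cdot \frac{3}{8} = \frac{9}{2} \approx 4.5$)
$y = \frac{147}{160}$ ($y = \frac{78}{64} - \frac{24}{80} = 78 \cdot \frac{1}{64} - \frac{3}{10} = \frac{39}{32} - \frac{3}{10} = \frac{147}{160} \approx 0.91875$)
$\left(y + E\right)^{2} = \left(\frac{147}{160} + \frac{9}{2}\right)^{2} = \left(\frac{867}{160}\right)^{2} = \frac{751689}{25600}$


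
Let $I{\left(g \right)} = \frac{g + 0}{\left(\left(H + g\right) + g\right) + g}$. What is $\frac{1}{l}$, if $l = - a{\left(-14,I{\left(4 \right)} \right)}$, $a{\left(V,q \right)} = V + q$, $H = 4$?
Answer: $\frac{4}{55} \approx 0.072727$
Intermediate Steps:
$I{\left(g \right)} = \frac{g}{4 + 3 g}$ ($I{\left(g \right)} = \frac{g + 0}{\left(\left(4 + g\right) + g\right) + g} = \frac{g}{\left(4 + 2 g\right) + g} = \frac{g}{4 + 3 g}$)
$l = \frac{55}{4}$ ($l = - (-14 + \frac{4}{4 + 3 \cdot 4}) = - (-14 + \frac{4}{4 + 12}) = - (-14 + \frac{4}{16}) = - (-14 + 4 \cdot \frac{1}{16}) = - (-14 + \frac{1}{4}) = \left(-1\right) \left(- \frac{55}{4}\right) = \frac{55}{4} \approx 13.75$)
$\frac{1}{l} = \frac{1}{\frac{55}{4}} = \frac{4}{55}$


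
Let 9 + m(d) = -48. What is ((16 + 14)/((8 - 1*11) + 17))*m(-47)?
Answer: -855/7 ≈ -122.14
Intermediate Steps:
m(d) = -57 (m(d) = -9 - 48 = -57)
((16 + 14)/((8 - 1*11) + 17))*m(-47) = ((16 + 14)/((8 - 1*11) + 17))*(-57) = (30/((8 - 11) + 17))*(-57) = (30/(-3 + 17))*(-57) = (30/14)*(-57) = (30*(1/14))*(-57) = (15/7)*(-57) = -855/7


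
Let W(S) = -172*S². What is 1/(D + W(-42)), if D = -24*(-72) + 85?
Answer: -1/301595 ≈ -3.3157e-6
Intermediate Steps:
D = 1813 (D = 1728 + 85 = 1813)
1/(D + W(-42)) = 1/(1813 - 172*(-42)²) = 1/(1813 - 172*1764) = 1/(1813 - 303408) = 1/(-301595) = -1/301595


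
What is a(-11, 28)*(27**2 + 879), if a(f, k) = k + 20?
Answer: 77184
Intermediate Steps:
a(f, k) = 20 + k
a(-11, 28)*(27**2 + 879) = (20 + 28)*(27**2 + 879) = 48*(729 + 879) = 48*1608 = 77184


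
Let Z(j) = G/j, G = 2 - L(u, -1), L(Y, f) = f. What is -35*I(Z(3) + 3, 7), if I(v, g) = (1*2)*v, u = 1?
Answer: -280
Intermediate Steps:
G = 3 (G = 2 - 1*(-1) = 2 + 1 = 3)
Z(j) = 3/j
I(v, g) = 2*v
-35*I(Z(3) + 3, 7) = -70*(3/3 + 3) = -70*(3*(⅓) + 3) = -70*(1 + 3) = -70*4 = -35*8 = -280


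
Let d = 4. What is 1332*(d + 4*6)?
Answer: 37296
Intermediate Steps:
1332*(d + 4*6) = 1332*(4 + 4*6) = 1332*(4 + 24) = 1332*28 = 37296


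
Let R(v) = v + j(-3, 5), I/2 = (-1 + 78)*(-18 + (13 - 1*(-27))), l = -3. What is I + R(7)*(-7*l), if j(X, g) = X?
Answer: 3472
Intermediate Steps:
I = 3388 (I = 2*((-1 + 78)*(-18 + (13 - 1*(-27)))) = 2*(77*(-18 + (13 + 27))) = 2*(77*(-18 + 40)) = 2*(77*22) = 2*1694 = 3388)
R(v) = -3 + v (R(v) = v - 3 = -3 + v)
I + R(7)*(-7*l) = 3388 + (-3 + 7)*(-7*(-3)) = 3388 + 4*21 = 3388 + 84 = 3472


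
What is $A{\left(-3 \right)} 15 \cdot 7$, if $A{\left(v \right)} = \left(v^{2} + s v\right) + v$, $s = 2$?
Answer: $0$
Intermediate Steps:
$A{\left(v \right)} = v^{2} + 3 v$ ($A{\left(v \right)} = \left(v^{2} + 2 v\right) + v = v^{2} + 3 v$)
$A{\left(-3 \right)} 15 \cdot 7 = - 3 \left(3 - 3\right) 15 \cdot 7 = \left(-3\right) 0 \cdot 15 \cdot 7 = 0 \cdot 15 \cdot 7 = 0 \cdot 7 = 0$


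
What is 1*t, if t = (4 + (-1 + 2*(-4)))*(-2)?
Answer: 10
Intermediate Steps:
t = 10 (t = (4 + (-1 - 8))*(-2) = (4 - 9)*(-2) = -5*(-2) = 10)
1*t = 1*10 = 10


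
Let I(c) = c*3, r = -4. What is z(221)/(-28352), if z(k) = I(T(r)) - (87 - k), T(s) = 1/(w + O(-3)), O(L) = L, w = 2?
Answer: -131/28352 ≈ -0.0046205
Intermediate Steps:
T(s) = -1 (T(s) = 1/(2 - 3) = 1/(-1) = -1)
I(c) = 3*c
z(k) = -90 + k (z(k) = 3*(-1) - (87 - k) = -3 + (-87 + k) = -90 + k)
z(221)/(-28352) = (-90 + 221)/(-28352) = 131*(-1/28352) = -131/28352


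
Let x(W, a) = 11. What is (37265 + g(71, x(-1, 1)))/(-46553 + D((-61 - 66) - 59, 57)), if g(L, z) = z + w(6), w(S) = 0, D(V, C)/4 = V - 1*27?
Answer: -37276/47405 ≈ -0.78633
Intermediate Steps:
D(V, C) = -108 + 4*V (D(V, C) = 4*(V - 1*27) = 4*(V - 27) = 4*(-27 + V) = -108 + 4*V)
g(L, z) = z (g(L, z) = z + 0 = z)
(37265 + g(71, x(-1, 1)))/(-46553 + D((-61 - 66) - 59, 57)) = (37265 + 11)/(-46553 + (-108 + 4*((-61 - 66) - 59))) = 37276/(-46553 + (-108 + 4*(-127 - 59))) = 37276/(-46553 + (-108 + 4*(-186))) = 37276/(-46553 + (-108 - 744)) = 37276/(-46553 - 852) = 37276/(-47405) = 37276*(-1/47405) = -37276/47405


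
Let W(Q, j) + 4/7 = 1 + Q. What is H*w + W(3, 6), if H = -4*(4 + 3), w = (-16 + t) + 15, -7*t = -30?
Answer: -620/7 ≈ -88.571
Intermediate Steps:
t = 30/7 (t = -⅐*(-30) = 30/7 ≈ 4.2857)
W(Q, j) = 3/7 + Q (W(Q, j) = -4/7 + (1 + Q) = 3/7 + Q)
w = 23/7 (w = (-16 + 30/7) + 15 = -82/7 + 15 = 23/7 ≈ 3.2857)
H = -28 (H = -4*7 = -28)
H*w + W(3, 6) = -28*23/7 + (3/7 + 3) = -92 + 24/7 = -620/7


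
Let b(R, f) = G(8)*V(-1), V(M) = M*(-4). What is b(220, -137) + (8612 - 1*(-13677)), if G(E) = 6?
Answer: 22313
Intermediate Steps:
V(M) = -4*M
b(R, f) = 24 (b(R, f) = 6*(-4*(-1)) = 6*4 = 24)
b(220, -137) + (8612 - 1*(-13677)) = 24 + (8612 - 1*(-13677)) = 24 + (8612 + 13677) = 24 + 22289 = 22313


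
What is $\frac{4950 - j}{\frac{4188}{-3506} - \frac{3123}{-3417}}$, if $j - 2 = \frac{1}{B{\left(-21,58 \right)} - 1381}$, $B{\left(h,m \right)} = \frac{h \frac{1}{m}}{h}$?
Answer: $- \frac{791319093393338}{44869778721} \approx -17636.0$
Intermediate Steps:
$B{\left(h,m \right)} = \frac{1}{m}$
$j = \frac{160136}{80097}$ ($j = 2 + \frac{1}{\frac{1}{58} - 1381} = 2 + \frac{1}{- \frac{80097}{58}} = 2 - \frac{58}{80097} = \frac{160136}{80097} \approx 1.9993$)
$\frac{4950 - j}{\frac{4188}{-3506} - \frac{3123}{-3417}} = \frac{4950 - \frac{160136}{80097}}{\frac{4188}{-3506} - \frac{3123}{-3417}} = \frac{4950 - \frac{160136}{80097}}{4188 \left(- \frac{1}{3506}\right) - - \frac{1041}{1139}} = \frac{396320014}{80097 \left(- \frac{2094}{1753} + \frac{1041}{1139}\right)} = \frac{396320014}{80097 \left(- \frac{560193}{1996667}\right)} = \frac{396320014}{80097} \left(- \frac{1996667}{560193}\right) = - \frac{791319093393338}{44869778721}$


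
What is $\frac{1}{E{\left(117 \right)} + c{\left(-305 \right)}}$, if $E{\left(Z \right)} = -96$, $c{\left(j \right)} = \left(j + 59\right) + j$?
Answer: $- \frac{1}{647} \approx -0.0015456$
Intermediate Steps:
$c{\left(j \right)} = 59 + 2 j$ ($c{\left(j \right)} = \left(59 + j\right) + j = 59 + 2 j$)
$\frac{1}{E{\left(117 \right)} + c{\left(-305 \right)}} = \frac{1}{-96 + \left(59 + 2 \left(-305\right)\right)} = \frac{1}{-96 + \left(59 - 610\right)} = \frac{1}{-96 - 551} = \frac{1}{-647} = - \frac{1}{647}$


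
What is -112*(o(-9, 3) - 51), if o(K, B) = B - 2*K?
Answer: 3360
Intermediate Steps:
-112*(o(-9, 3) - 51) = -112*((3 - 2*(-9)) - 51) = -112*((3 + 18) - 51) = -112*(21 - 51) = -112*(-30) = 3360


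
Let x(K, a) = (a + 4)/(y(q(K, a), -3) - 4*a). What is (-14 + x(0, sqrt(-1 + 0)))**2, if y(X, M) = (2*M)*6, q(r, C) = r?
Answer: 669613/3362 + 23145*I/53792 ≈ 199.17 + 0.43027*I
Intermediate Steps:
y(X, M) = 12*M
x(K, a) = (4 + a)/(-36 - 4*a) (x(K, a) = (a + 4)/(12*(-3) - 4*a) = (4 + a)/(-36 - 4*a))
(-14 + x(0, sqrt(-1 + 0)))**2 = (-14 + (-4 - sqrt(-1 + 0))/(4*(9 + sqrt(-1 + 0))))**2 = (-14 + (-4 - sqrt(-1))/(4*(9 + sqrt(-1))))**2 = (-14 + (-4 - I)/(4*(9 + I)))**2 = (-14 + ((9 - I)/82)*(-4 - I)/4)**2 = (-14 + (-4 - I)*(9 - I)/328)**2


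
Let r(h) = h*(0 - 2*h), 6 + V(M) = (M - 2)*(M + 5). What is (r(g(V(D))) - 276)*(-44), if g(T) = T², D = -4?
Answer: 1836912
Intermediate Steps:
V(M) = -6 + (-2 + M)*(5 + M) (V(M) = -6 + (M - 2)*(M + 5) = -6 + (-2 + M)*(5 + M))
r(h) = -2*h² (r(h) = h*(-2*h) = -2*h²)
(r(g(V(D))) - 276)*(-44) = (-2*(-16 + (-4)² + 3*(-4))⁴ - 276)*(-44) = (-2*(-16 + 16 - 12)⁴ - 276)*(-44) = (-2*((-12)²)² - 276)*(-44) = (-2*144² - 276)*(-44) = (-2*20736 - 276)*(-44) = (-41472 - 276)*(-44) = -41748*(-44) = 1836912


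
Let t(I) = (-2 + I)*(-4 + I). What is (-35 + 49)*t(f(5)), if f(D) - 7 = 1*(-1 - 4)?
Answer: 0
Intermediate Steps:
f(D) = 2 (f(D) = 7 + 1*(-1 - 4) = 7 + 1*(-5) = 7 - 5 = 2)
t(I) = (-4 + I)*(-2 + I)
(-35 + 49)*t(f(5)) = (-35 + 49)*(8 + 2**2 - 6*2) = 14*(8 + 4 - 12) = 14*0 = 0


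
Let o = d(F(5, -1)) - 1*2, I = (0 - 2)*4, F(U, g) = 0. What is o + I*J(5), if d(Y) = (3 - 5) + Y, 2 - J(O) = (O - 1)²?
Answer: 108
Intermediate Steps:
J(O) = 2 - (-1 + O)² (J(O) = 2 - (O - 1)² = 2 - (-1 + O)²)
d(Y) = -2 + Y
I = -8 (I = -2*4 = -8)
o = -4 (o = (-2 + 0) - 1*2 = -2 - 2 = -4)
o + I*J(5) = -4 - 8*(2 - (-1 + 5)²) = -4 - 8*(2 - 1*4²) = -4 - 8*(2 - 1*16) = -4 - 8*(2 - 16) = -4 - 8*(-14) = -4 + 112 = 108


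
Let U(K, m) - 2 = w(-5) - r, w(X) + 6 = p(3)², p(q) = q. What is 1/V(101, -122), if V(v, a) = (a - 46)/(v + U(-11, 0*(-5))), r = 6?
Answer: -25/42 ≈ -0.59524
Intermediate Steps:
w(X) = 3 (w(X) = -6 + 3² = -6 + 9 = 3)
U(K, m) = -1 (U(K, m) = 2 + (3 - 1*6) = 2 + (3 - 6) = 2 - 3 = -1)
V(v, a) = (-46 + a)/(-1 + v) (V(v, a) = (a - 46)/(v - 1) = (-46 + a)/(-1 + v))
1/V(101, -122) = 1/((-46 - 122)/(-1 + 101)) = 1/(-168/100) = 1/((1/100)*(-168)) = 1/(-42/25) = -25/42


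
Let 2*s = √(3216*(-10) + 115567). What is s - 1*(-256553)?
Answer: 256553 + √83407/2 ≈ 2.5670e+5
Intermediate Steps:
s = √83407/2 (s = √(3216*(-10) + 115567)/2 = √(-32160 + 115567)/2 = √83407/2 ≈ 144.40)
s - 1*(-256553) = √83407/2 - 1*(-256553) = √83407/2 + 256553 = 256553 + √83407/2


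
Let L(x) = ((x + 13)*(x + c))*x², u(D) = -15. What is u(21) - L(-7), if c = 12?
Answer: -1485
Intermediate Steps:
L(x) = x²*(12 + x)*(13 + x) (L(x) = ((x + 13)*(x + 12))*x² = ((13 + x)*(12 + x))*x² = ((12 + x)*(13 + x))*x² = x²*(12 + x)*(13 + x))
u(21) - L(-7) = -15 - (-7)²*(156 + (-7)² + 25*(-7)) = -15 - 49*(156 + 49 - 175) = -15 - 49*30 = -15 - 1*1470 = -15 - 1470 = -1485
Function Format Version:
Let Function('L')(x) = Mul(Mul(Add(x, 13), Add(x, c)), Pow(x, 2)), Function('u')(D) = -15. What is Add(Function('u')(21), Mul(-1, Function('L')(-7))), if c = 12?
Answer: -1485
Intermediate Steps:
Function('L')(x) = Mul(Pow(x, 2), Add(12, x), Add(13, x)) (Function('L')(x) = Mul(Mul(Add(x, 13), Add(x, 12)), Pow(x, 2)) = Mul(Mul(Add(13, x), Add(12, x)), Pow(x, 2)) = Mul(Mul(Add(12, x), Add(13, x)), Pow(x, 2)) = Mul(Pow(x, 2), Add(12, x), Add(13, x)))
Add(Function('u')(21), Mul(-1, Function('L')(-7))) = Add(-15, Mul(-1, Mul(Pow(-7, 2), Add(156, Pow(-7, 2), Mul(25, -7))))) = Add(-15, Mul(-1, Mul(49, Add(156, 49, -175)))) = Add(-15, Mul(-1, Mul(49, 30))) = Add(-15, Mul(-1, 1470)) = Add(-15, -1470) = -1485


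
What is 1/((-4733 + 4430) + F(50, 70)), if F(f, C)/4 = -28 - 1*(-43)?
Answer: -1/243 ≈ -0.0041152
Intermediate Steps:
F(f, C) = 60 (F(f, C) = 4*(-28 - 1*(-43)) = 4*(-28 + 43) = 4*15 = 60)
1/((-4733 + 4430) + F(50, 70)) = 1/((-4733 + 4430) + 60) = 1/(-303 + 60) = 1/(-243) = -1/243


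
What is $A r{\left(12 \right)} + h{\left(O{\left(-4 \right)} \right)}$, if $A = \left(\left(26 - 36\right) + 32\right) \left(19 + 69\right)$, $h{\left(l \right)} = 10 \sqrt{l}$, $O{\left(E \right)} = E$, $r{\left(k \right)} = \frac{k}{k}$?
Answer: $1936 + 20 i \approx 1936.0 + 20.0 i$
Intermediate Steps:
$r{\left(k \right)} = 1$
$A = 1936$ ($A = \left(-10 + 32\right) 88 = 22 \cdot 88 = 1936$)
$A r{\left(12 \right)} + h{\left(O{\left(-4 \right)} \right)} = 1936 \cdot 1 + 10 \sqrt{-4} = 1936 + 10 \cdot 2 i = 1936 + 20 i$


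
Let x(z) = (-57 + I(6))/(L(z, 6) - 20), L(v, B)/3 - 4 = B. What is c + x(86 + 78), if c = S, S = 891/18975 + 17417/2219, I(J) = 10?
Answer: 8155681/2551850 ≈ 3.1960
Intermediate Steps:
L(v, B) = 12 + 3*B
x(z) = -47/10 (x(z) = (-57 + 10)/((12 + 3*6) - 20) = -47/((12 + 18) - 20) = -47/(30 - 20) = -47/10)
S = 10074688/1275925 (S = 891*(1/18975) + 17417*(1/2219) = 27/575 + 17417/2219 = 10074688/1275925 ≈ 7.8960)
c = 10074688/1275925 ≈ 7.8960
c + x(86 + 78) = 10074688/1275925 - 47/10 = 8155681/2551850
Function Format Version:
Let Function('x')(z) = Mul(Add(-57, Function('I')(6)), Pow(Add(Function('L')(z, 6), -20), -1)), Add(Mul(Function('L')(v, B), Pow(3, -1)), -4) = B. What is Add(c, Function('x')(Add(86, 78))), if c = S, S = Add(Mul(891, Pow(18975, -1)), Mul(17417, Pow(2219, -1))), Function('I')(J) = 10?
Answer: Rational(8155681, 2551850) ≈ 3.1960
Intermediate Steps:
Function('L')(v, B) = Add(12, Mul(3, B))
Function('x')(z) = Rational(-47, 10) (Function('x')(z) = Mul(Add(-57, 10), Pow(Add(Add(12, Mul(3, 6)), -20), -1)) = Mul(-47, Pow(Add(Add(12, 18), -20), -1)) = Mul(-47, Pow(Add(30, -20), -1)) = Mul(-47, Pow(10, -1)) = Mul(-47, Rational(1, 10)) = Rational(-47, 10))
S = Rational(10074688, 1275925) (S = Add(Mul(891, Rational(1, 18975)), Mul(17417, Rational(1, 2219))) = Add(Rational(27, 575), Rational(17417, 2219)) = Rational(10074688, 1275925) ≈ 7.8960)
c = Rational(10074688, 1275925) ≈ 7.8960
Add(c, Function('x')(Add(86, 78))) = Add(Rational(10074688, 1275925), Rational(-47, 10)) = Rational(8155681, 2551850)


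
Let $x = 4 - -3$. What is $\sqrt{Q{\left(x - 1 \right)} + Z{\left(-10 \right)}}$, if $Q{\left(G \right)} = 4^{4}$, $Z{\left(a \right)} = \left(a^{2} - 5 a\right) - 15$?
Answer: $\sqrt{391} \approx 19.774$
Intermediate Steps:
$x = 7$ ($x = 4 + 3 = 7$)
$Z{\left(a \right)} = -15 + a^{2} - 5 a$
$Q{\left(G \right)} = 256$
$\sqrt{Q{\left(x - 1 \right)} + Z{\left(-10 \right)}} = \sqrt{256 - \left(-35 - 100\right)} = \sqrt{256 + \left(-15 + 100 + 50\right)} = \sqrt{256 + 135} = \sqrt{391}$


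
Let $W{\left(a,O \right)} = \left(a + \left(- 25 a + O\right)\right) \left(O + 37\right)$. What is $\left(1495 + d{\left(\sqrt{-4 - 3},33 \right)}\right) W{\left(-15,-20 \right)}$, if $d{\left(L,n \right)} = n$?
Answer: $8831840$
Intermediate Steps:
$W{\left(a,O \right)} = \left(37 + O\right) \left(O - 24 a\right)$ ($W{\left(a,O \right)} = \left(a + \left(O - 25 a\right)\right) \left(37 + O\right) = \left(O - 24 a\right) \left(37 + O\right) = \left(37 + O\right) \left(O - 24 a\right)$)
$\left(1495 + d{\left(\sqrt{-4 - 3},33 \right)}\right) W{\left(-15,-20 \right)} = \left(1495 + 33\right) \left(\left(-20\right)^{2} - -13320 + 37 \left(-20\right) - \left(-480\right) \left(-15\right)\right) = 1528 \left(400 + 13320 - 740 - 7200\right) = 1528 \cdot 5780 = 8831840$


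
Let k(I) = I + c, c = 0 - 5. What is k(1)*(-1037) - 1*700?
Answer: 3448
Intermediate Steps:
c = -5
k(I) = -5 + I (k(I) = I - 5 = -5 + I)
k(1)*(-1037) - 1*700 = (-5 + 1)*(-1037) - 1*700 = -4*(-1037) - 700 = 4148 - 700 = 3448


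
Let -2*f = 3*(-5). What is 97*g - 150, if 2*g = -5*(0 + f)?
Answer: -7875/4 ≈ -1968.8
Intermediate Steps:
f = 15/2 (f = -3*(-5)/2 = -½*(-15) = 15/2 ≈ 7.5000)
g = -75/4 (g = (-5*(0 + 15/2))/2 = (-5*15/2)/2 = (½)*(-75/2) = -75/4 ≈ -18.750)
97*g - 150 = 97*(-75/4) - 150 = -7275/4 - 150 = -7875/4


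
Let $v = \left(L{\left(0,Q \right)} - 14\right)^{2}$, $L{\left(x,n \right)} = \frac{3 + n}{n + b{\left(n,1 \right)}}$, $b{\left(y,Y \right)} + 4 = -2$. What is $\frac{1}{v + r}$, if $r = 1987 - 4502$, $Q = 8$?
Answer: $- \frac{4}{9771} \approx -0.00040937$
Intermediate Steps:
$b{\left(y,Y \right)} = -6$ ($b{\left(y,Y \right)} = -4 - 2 = -6$)
$r = -2515$ ($r = 1987 - 4502 = -2515$)
$L{\left(x,n \right)} = \frac{3 + n}{-6 + n}$ ($L{\left(x,n \right)} = \frac{3 + n}{n - 6} = \frac{3 + n}{-6 + n}$)
$v = \frac{289}{4}$ ($v = \left(\frac{3 + 8}{-6 + 8} - 14\right)^{2} = \left(\frac{1}{2} \cdot 11 - 14\right)^{2} = \left(\frac{11}{2} - 14\right)^{2} = \left(- \frac{17}{2}\right)^{2} = \frac{289}{4} \approx 72.25$)
$\frac{1}{v + r} = \frac{1}{\frac{289}{4} - 2515} = \frac{1}{- \frac{9771}{4}} = - \frac{4}{9771}$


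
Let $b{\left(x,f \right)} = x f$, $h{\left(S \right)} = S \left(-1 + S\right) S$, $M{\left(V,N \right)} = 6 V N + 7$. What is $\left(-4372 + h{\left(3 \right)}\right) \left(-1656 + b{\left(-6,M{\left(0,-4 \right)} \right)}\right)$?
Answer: $7393092$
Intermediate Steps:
$M{\left(V,N \right)} = 7 + 6 N V$ ($M{\left(V,N \right)} = 6 N V + 7 = 7 + 6 N V$)
$h{\left(S \right)} = S^{2} \left(-1 + S\right)$ ($h{\left(S \right)} = S S \left(-1 + S\right) = S^{2} \left(-1 + S\right)$)
$b{\left(x,f \right)} = f x$
$\left(-4372 + h{\left(3 \right)}\right) \left(-1656 + b{\left(-6,M{\left(0,-4 \right)} \right)}\right) = \left(-4372 + 3^{2} \left(-1 + 3\right)\right) \left(-1656 + \left(7 + 6 \left(-4\right) 0\right) \left(-6\right)\right) = \left(-4372 + 9 \cdot 2\right) \left(-1656 + \left(7 + 0\right) \left(-6\right)\right) = \left(-4372 + 18\right) \left(-1656 + 7 \left(-6\right)\right) = - 4354 \left(-1656 - 42\right) = \left(-4354\right) \left(-1698\right) = 7393092$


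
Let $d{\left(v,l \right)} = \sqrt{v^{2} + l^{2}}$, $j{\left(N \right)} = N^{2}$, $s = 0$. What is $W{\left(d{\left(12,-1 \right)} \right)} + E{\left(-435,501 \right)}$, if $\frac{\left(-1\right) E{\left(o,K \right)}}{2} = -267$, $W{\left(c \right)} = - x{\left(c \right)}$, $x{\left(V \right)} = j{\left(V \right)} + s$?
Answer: $389$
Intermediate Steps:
$d{\left(v,l \right)} = \sqrt{l^{2} + v^{2}}$
$x{\left(V \right)} = V^{2}$ ($x{\left(V \right)} = V^{2} + 0 = V^{2}$)
$W{\left(c \right)} = - c^{2}$
$E{\left(o,K \right)} = 534$ ($E{\left(o,K \right)} = \left(-2\right) \left(-267\right) = 534$)
$W{\left(d{\left(12,-1 \right)} \right)} + E{\left(-435,501 \right)} = - \left(\sqrt{\left(-1\right)^{2} + 12^{2}}\right)^{2} + 534 = - \left(\sqrt{1 + 144}\right)^{2} + 534 = - \left(\sqrt{145}\right)^{2} + 534 = \left(-1\right) 145 + 534 = -145 + 534 = 389$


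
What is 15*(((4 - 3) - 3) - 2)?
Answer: -60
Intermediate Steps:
15*(((4 - 3) - 3) - 2) = 15*((1 - 3) - 2) = 15*(-2 - 2) = 15*(-4) = -60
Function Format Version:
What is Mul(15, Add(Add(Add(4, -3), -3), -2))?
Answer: -60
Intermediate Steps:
Mul(15, Add(Add(Add(4, -3), -3), -2)) = Mul(15, Add(Add(1, -3), -2)) = Mul(15, Add(-2, -2)) = Mul(15, -4) = -60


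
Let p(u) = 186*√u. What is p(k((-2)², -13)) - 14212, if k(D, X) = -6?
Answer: -14212 + 186*I*√6 ≈ -14212.0 + 455.6*I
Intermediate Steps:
p(k((-2)², -13)) - 14212 = 186*√(-6) - 14212 = 186*(I*√6) - 14212 = 186*I*√6 - 14212 = -14212 + 186*I*√6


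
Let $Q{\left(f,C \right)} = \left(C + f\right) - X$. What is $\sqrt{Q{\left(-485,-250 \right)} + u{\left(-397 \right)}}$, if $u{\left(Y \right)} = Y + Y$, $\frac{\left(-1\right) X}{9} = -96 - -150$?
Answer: $i \sqrt{1043} \approx 32.296 i$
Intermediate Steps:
$X = -486$ ($X = - 9 \left(-96 - -150\right) = - 9 \left(-96 + 150\right) = \left(-9\right) 54 = -486$)
$Q{\left(f,C \right)} = 486 + C + f$ ($Q{\left(f,C \right)} = \left(C + f\right) - -486 = \left(C + f\right) + 486 = 486 + C + f$)
$u{\left(Y \right)} = 2 Y$
$\sqrt{Q{\left(-485,-250 \right)} + u{\left(-397 \right)}} = \sqrt{\left(486 - 250 - 485\right) + 2 \left(-397\right)} = \sqrt{-249 - 794} = \sqrt{-1043} = i \sqrt{1043}$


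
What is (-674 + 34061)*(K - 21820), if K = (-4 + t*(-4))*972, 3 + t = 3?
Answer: -858312996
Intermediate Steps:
t = 0 (t = -3 + 3 = 0)
K = -3888 (K = (-4 + 0*(-4))*972 = (-4 + 0)*972 = -4*972 = -3888)
(-674 + 34061)*(K - 21820) = (-674 + 34061)*(-3888 - 21820) = 33387*(-25708) = -858312996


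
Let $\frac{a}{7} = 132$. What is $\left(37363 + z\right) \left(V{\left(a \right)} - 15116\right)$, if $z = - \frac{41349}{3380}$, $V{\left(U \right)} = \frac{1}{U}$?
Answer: $- \frac{1763295272440153}{3123120} \approx -5.6459 \cdot 10^{8}$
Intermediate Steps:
$a = 924$ ($a = 7 \cdot 132 = 924$)
$z = - \frac{41349}{3380}$ ($z = \left(-41349\right) \frac{1}{3380} = - \frac{41349}{3380} \approx -12.233$)
$\left(37363 + z\right) \left(V{\left(a \right)} - 15116\right) = \left(37363 - \frac{41349}{3380}\right) \left(\frac{1}{924} - 15116\right) = \frac{126245591 \left(\frac{1}{924} - 15116\right)}{3380} = \frac{126245591}{3380} \left(- \frac{13967183}{924}\right) = - \frac{1763295272440153}{3123120}$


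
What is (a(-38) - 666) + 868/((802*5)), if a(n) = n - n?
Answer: -1334896/2005 ≈ -665.78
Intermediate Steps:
a(n) = 0
(a(-38) - 666) + 868/((802*5)) = (0 - 666) + 868/((802*5)) = -666 + 868/4010 = -666 + 868*(1/4010) = -666 + 434/2005 = -1334896/2005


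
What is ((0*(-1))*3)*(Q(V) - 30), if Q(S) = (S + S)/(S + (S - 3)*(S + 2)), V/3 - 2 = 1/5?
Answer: 0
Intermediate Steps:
V = 33/5 (V = 6 + 3/5 = 33/5 ≈ 6.6000)
Q(S) = 2*S/(S + (-3 + S)*(2 + S)) (Q(S) = (2*S)/(S + (-3 + S)*(2 + S)) = 2*S/(S + (-3 + S)*(2 + S)))
((0*(-1))*3)*(Q(V) - 30) = ((0*(-1))*3)*(2*(33/5)/(-6 + (33/5)**2) - 30) = (0*3)*(2*(33/5)/(-6 + 1089/25) - 30) = 0*(2*(33/5)/(939/25) - 30) = 0*(2*(33/5)*(25/939) - 30) = 0*(110/313 - 30) = 0*(-9280/313) = 0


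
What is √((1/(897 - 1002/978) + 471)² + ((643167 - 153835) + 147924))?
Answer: 3*√2035952601996265/146044 ≈ 926.88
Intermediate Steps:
√((1/(897 - 1002/978) + 471)² + ((643167 - 153835) + 147924)) = √((1/(897 - 1002*1/978) + 471)² + (489332 + 147924)) = √((1/(897 - 167/163) + 471)² + 637256) = √((1/(146044/163) + 471)² + 637256) = √((163/146044 + 471)² + 637256) = √((68786887/146044)² + 637256) = √(4731635823150769/21328849936 + 637256) = √(18323573417966385/21328849936) = 3*√2035952601996265/146044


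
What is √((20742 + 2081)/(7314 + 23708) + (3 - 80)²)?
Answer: √5706567040742/31022 ≈ 77.005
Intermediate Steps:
√((20742 + 2081)/(7314 + 23708) + (3 - 80)²) = √(22823/31022 + (-77)²) = √(22823*(1/31022) + 5929) = √(22823/31022 + 5929) = √(183952261/31022) = √5706567040742/31022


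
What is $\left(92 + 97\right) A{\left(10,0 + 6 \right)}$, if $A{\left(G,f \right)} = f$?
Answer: $1134$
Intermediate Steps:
$\left(92 + 97\right) A{\left(10,0 + 6 \right)} = \left(92 + 97\right) \left(0 + 6\right) = 189 \cdot 6 = 1134$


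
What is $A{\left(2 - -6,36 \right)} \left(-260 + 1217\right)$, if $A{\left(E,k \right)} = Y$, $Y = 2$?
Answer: $1914$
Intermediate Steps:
$A{\left(E,k \right)} = 2$
$A{\left(2 - -6,36 \right)} \left(-260 + 1217\right) = 2 \left(-260 + 1217\right) = 2 \cdot 957 = 1914$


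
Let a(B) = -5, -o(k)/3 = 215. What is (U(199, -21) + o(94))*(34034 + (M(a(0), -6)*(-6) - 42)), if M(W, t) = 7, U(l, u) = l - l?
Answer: -21897750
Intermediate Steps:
o(k) = -645 (o(k) = -3*215 = -645)
U(l, u) = 0
(U(199, -21) + o(94))*(34034 + (M(a(0), -6)*(-6) - 42)) = (0 - 645)*(34034 + (7*(-6) - 42)) = -645*(34034 + (-42 - 42)) = -645*(34034 - 84) = -645*33950 = -21897750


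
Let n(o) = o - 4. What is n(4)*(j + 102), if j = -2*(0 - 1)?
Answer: 0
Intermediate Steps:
n(o) = -4 + o
j = 2 (j = -2*(-1) = 2)
n(4)*(j + 102) = (-4 + 4)*(2 + 102) = 0*104 = 0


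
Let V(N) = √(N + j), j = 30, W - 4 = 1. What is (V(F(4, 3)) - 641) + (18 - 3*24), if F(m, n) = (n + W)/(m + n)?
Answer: -695 + √1526/7 ≈ -689.42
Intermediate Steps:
W = 5 (W = 4 + 1 = 5)
F(m, n) = (5 + n)/(m + n) (F(m, n) = (n + 5)/(m + n) = (5 + n)/(m + n))
V(N) = √(30 + N) (V(N) = √(N + 30) = √(30 + N))
(V(F(4, 3)) - 641) + (18 - 3*24) = (√(30 + (5 + 3)/(4 + 3)) - 641) + (18 - 3*24) = (√(30 + 8/7) - 641) + (18 - 72) = (√(30 + (⅐)*8) - 641) - 54 = (√(30 + 8/7) - 641) - 54 = (√(218/7) - 641) - 54 = (√1526/7 - 641) - 54 = (-641 + √1526/7) - 54 = -695 + √1526/7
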